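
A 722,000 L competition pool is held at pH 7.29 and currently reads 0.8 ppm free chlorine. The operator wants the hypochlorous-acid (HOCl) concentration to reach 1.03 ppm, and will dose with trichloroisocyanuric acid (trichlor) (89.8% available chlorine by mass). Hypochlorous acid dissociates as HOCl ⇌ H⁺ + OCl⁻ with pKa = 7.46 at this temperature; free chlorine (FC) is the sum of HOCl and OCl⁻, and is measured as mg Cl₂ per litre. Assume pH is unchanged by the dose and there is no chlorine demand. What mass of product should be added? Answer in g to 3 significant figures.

745 g

[OCl⁻]/[HOCl] = 10^(pH − pKa) = 10^(7.29 − 7.46) = 0.6761; fraction as HOCl = 1/(1 + 0.6761) = 0.5966.
Free chlorine required for 1.03 ppm HOCl: 1.03 / 0.5966 = 1.726 ppm.
FC to add: 1.726 − 0.8 = 0.9264 mg/L as Cl₂.
Cl₂ equivalent: 0.9264 mg/L × 722,000 L = 668.8 g.
Product at 89.8% available Cl: 668.8 / 0.898 = 744.8 g.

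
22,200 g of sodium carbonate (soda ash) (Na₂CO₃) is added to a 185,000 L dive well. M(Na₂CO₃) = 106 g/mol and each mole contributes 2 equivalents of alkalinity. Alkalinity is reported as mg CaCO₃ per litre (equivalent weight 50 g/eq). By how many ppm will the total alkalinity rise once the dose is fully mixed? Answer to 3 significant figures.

113 ppm

Moles of Na₂CO₃: 22,200 g ÷ 106 g/mol = 209.4 mol → 418.9 eq of alkalinity.
As CaCO₃: 418.9 eq × 50 g/eq = 20,940 g.
Rise: 20,940 g / 185,000 L × 1000 = 113.2 mg/L.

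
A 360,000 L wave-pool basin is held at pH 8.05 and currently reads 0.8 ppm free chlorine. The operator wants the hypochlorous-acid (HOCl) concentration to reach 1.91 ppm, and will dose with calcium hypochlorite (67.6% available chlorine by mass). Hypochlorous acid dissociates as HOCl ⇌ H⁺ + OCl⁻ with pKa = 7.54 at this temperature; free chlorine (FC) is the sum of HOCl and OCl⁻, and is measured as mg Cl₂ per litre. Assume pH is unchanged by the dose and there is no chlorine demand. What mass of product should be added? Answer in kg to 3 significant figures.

3.88 kg

[OCl⁻]/[HOCl] = 10^(pH − pKa) = 10^(8.05 − 7.54) = 3.236; fraction as HOCl = 1/(1 + 3.236) = 0.2361.
Free chlorine required for 1.91 ppm HOCl: 1.91 / 0.2361 = 8.091 ppm.
FC to add: 8.091 − 0.8 = 7.291 mg/L as Cl₂.
Cl₂ equivalent: 7.291 mg/L × 360,000 L = 2625 g.
Product at 67.6% available Cl: 2625 / 0.676 = 3883 g.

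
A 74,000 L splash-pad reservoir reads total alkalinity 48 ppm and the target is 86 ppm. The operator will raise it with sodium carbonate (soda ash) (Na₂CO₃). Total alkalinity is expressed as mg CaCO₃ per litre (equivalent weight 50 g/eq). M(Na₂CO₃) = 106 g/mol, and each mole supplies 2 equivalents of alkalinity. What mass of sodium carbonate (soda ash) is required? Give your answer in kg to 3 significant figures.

Alkalinity to add: (86 − 48) = 38 mg/L as CaCO₃ × 74,000 L = 2812 g as CaCO₃.
Equivalents: 2812 g ÷ 50 g/eq = 56.24 eq.
Each mole of Na₂CO₃ supplies 2 eq, so 56.24 / 2 = 28.12 mol.
Mass: 28.12 mol × 106 g/mol = 2981 g.

2.98 kg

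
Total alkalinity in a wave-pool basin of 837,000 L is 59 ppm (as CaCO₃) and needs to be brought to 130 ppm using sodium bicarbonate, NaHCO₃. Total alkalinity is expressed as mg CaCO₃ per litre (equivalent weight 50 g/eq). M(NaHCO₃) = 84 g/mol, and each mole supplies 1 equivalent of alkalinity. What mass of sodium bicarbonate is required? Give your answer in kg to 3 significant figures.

Alkalinity to add: (130 − 59) = 71 mg/L as CaCO₃ × 837,000 L = 59,430 g as CaCO₃.
Equivalents: 59,430 g ÷ 50 g/eq = 1189 eq.
NaHCO₃ supplies 1 eq per mole → 1189 mol.
Mass: 1189 mol × 84 g/mol = 99,840 g.

99.8 kg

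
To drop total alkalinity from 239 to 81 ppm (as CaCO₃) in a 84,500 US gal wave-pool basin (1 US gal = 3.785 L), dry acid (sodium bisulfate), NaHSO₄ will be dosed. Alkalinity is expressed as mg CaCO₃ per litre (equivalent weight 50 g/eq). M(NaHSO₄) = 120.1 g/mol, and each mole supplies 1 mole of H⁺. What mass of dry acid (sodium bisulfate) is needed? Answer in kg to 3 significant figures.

121 kg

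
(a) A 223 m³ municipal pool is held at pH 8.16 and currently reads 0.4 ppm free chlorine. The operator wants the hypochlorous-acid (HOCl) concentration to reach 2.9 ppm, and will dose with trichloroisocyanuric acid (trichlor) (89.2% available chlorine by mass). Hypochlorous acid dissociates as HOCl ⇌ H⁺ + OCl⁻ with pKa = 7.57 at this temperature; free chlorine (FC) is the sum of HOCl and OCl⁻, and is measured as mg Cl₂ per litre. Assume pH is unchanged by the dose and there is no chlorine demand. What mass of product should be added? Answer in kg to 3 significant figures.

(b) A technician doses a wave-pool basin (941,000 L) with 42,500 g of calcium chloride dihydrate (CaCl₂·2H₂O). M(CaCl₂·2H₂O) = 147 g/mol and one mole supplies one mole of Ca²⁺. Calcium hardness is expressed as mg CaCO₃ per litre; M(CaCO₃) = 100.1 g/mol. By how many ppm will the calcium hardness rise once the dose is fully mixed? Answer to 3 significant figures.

(a) Volume: 223 m³ = 223,000 L.
(a) [OCl⁻]/[HOCl] = 10^(pH − pKa) = 10^(8.16 − 7.57) = 3.89; fraction as HOCl = 1/(1 + 3.89) = 0.2045.
(a) Free chlorine required for 2.9 ppm HOCl: 2.9 / 0.2045 = 14.18 ppm.
(a) FC to add: 14.18 − 0.4 = 13.78 mg/L as Cl₂.
(a) Cl₂ equivalent: 13.78 mg/L × 223,000 L = 3073 g.
(a) Product at 89.2% available Cl: 3073 / 0.892 = 3446 g.

(b) Moles of Ca²⁺: 42,500 g ÷ 147 g/mol = 289.1 mol.
(b) As CaCO₃: 289.1 mol × 100.1 g/mol = 28,940 g.
(b) Rise: 28,940 g / 941,000 L × 1000 = 30.76 mg/L.

(a) 3.45 kg; (b) 30.8 ppm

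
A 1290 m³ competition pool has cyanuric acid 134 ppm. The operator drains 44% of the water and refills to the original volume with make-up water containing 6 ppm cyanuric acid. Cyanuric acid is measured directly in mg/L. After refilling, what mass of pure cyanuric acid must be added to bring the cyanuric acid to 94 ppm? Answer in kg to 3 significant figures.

Volume: 1290 m³ = 1,290,000 L.
After draining 44% and refilling: 134 × 0.56 + 6 × 0.44 = 77.68 ppm.
Deficit to target: 94 − 77.68 = 16.32 mg/L.
Mass: 16.32 mg/L × 1,290,000 L = 21,050 g cyanuric acid.

21.1 kg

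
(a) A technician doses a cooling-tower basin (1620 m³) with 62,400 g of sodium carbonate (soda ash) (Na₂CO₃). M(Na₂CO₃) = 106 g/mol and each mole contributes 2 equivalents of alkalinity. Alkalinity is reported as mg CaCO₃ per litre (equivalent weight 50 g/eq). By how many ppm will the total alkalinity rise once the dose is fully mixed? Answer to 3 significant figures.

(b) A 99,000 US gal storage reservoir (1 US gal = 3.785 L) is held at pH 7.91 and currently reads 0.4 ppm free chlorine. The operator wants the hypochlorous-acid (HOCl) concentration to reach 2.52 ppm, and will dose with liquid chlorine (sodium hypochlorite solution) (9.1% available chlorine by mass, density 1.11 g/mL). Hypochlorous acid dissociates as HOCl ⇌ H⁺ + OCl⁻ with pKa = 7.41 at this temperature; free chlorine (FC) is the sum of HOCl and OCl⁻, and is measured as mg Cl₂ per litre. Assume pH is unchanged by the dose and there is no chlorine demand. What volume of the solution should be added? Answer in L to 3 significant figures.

(a) 36.3 ppm; (b) 37.4 L

(a) Volume: 1620 m³ = 1,620,000 L.
(a) Moles of Na₂CO₃: 62,400 g ÷ 106 g/mol = 588.7 mol → 1177 eq of alkalinity.
(a) As CaCO₃: 1177 eq × 50 g/eq = 58,870 g.
(a) Rise: 58,870 g / 1,620,000 L × 1000 = 36.34 mg/L.

(b) Volume: 99,000 US gal × 3.785 L/gal = 374,715 L.
(b) [OCl⁻]/[HOCl] = 10^(pH − pKa) = 10^(7.91 − 7.41) = 3.162; fraction as HOCl = 1/(1 + 3.162) = 0.2403.
(b) Free chlorine required for 2.52 ppm HOCl: 2.52 / 0.2403 = 10.49 ppm.
(b) FC to add: 10.49 − 0.4 = 10.09 mg/L as Cl₂.
(b) Cl₂ equivalent: 10.09 mg/L × 374,715 L = 3780 g.
(b) Product at 9.1% available Cl: 3780 / 0.091 = 41,540 g.
(b) Volume: 41,540 g ÷ 1.11 g/mL = 37,430 mL.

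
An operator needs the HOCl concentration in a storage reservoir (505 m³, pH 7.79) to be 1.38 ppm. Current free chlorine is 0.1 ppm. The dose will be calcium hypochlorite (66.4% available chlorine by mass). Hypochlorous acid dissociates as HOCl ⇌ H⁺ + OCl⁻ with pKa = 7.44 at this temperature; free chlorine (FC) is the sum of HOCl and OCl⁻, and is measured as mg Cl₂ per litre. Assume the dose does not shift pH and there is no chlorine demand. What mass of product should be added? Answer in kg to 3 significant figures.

3.32 kg

Volume: 505 m³ = 505,000 L.
[OCl⁻]/[HOCl] = 10^(pH − pKa) = 10^(7.79 − 7.44) = 2.239; fraction as HOCl = 1/(1 + 2.239) = 0.3088.
Free chlorine required for 1.38 ppm HOCl: 1.38 / 0.3088 = 4.469 ppm.
FC to add: 4.469 − 0.1 = 4.369 mg/L as Cl₂.
Cl₂ equivalent: 4.369 mg/L × 505,000 L = 2207 g.
Product at 66.4% available Cl: 2207 / 0.664 = 3323 g.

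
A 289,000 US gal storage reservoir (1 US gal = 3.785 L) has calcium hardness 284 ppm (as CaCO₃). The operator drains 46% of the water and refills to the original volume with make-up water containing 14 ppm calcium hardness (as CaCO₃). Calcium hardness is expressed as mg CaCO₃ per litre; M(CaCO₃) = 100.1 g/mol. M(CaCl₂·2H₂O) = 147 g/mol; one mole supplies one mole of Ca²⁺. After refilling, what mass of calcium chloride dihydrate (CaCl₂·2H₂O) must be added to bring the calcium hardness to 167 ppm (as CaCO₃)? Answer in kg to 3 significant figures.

Volume: 289,000 US gal × 3.785 L/gal = 1,093,865 L.
After draining 46% and refilling: 284 × 0.54 + 14 × 0.46 = 159.8 ppm.
Deficit to target: 167 − 159.8 = 7.2 mg/L.
As CaCO₃: 7.2 mg/L × 1,093,865 L = 7876 g; ÷ 100.1 = 78.68 mol Ca²⁺.
Mass: 78.68 × 147 = 11,570 g.

11.6 kg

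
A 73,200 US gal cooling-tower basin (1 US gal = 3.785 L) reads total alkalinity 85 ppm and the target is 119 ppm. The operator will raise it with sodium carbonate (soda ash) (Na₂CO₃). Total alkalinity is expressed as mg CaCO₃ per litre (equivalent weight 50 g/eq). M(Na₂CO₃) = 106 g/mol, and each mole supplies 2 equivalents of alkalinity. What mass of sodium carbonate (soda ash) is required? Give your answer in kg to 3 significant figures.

Volume: 73,200 US gal × 3.785 L/gal = 277,062 L.
Alkalinity to add: (119 − 85) = 34 mg/L as CaCO₃ × 277,062 L = 9420 g as CaCO₃.
Equivalents: 9420 g ÷ 50 g/eq = 188.4 eq.
Each mole of Na₂CO₃ supplies 2 eq, so 188.4 / 2 = 94.2 mol.
Mass: 94.2 mol × 106 g/mol = 9985 g.

9.99 kg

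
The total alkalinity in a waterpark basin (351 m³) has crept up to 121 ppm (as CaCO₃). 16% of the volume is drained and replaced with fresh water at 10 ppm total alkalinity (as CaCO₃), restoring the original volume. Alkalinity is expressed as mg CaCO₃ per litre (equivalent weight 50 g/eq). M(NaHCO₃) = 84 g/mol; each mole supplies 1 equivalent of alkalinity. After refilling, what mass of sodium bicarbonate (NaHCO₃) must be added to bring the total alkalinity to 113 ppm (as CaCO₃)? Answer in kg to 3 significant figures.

5.76 kg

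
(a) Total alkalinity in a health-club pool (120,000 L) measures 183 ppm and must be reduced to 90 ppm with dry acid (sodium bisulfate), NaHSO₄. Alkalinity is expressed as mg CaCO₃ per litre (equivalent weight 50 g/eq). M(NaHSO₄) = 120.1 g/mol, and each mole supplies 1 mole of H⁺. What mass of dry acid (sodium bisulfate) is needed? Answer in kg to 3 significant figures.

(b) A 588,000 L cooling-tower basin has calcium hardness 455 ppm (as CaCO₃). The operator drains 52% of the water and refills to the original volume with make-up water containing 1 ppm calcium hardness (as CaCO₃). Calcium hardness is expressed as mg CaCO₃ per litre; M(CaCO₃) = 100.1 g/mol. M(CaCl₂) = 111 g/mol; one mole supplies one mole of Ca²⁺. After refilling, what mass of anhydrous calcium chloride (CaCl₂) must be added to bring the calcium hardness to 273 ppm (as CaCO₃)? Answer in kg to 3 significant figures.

(a) 26.8 kg; (b) 35.3 kg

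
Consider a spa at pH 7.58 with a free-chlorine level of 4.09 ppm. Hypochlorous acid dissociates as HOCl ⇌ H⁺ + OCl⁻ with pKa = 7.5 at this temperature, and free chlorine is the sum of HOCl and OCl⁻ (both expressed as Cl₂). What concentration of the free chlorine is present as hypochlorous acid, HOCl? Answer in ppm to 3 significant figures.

1.86 ppm

[OCl⁻]/[HOCl] = 10^(pH − pKa) = 10^(7.58 − 7.5) = 10^0.08 = 1.202.
Fraction as HOCl = 1 / (1 + 1.202) = 0.4541.
HOCl = 0.4541 × 4.09 ppm = 1.857 ppm.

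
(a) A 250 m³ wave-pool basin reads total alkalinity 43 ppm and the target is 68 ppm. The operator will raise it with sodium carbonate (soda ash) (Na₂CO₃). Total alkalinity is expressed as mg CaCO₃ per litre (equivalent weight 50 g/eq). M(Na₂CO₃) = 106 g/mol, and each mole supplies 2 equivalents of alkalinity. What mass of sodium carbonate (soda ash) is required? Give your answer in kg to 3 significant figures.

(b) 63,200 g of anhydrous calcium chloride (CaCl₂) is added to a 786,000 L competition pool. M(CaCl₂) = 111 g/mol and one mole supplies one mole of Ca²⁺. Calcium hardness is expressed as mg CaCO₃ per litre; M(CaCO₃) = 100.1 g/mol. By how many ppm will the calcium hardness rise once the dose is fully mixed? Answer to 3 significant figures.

(a) Volume: 250 m³ = 250,000 L.
(a) Alkalinity to add: (68 − 43) = 25 mg/L as CaCO₃ × 250,000 L = 6250 g as CaCO₃.
(a) Equivalents: 6250 g ÷ 50 g/eq = 125 eq.
(a) Each mole of Na₂CO₃ supplies 2 eq, so 125 / 2 = 62.5 mol.
(a) Mass: 62.5 mol × 106 g/mol = 6625 g.

(b) Moles of Ca²⁺: 63,200 g ÷ 111 g/mol = 569.4 mol.
(b) As CaCO₃: 569.4 mol × 100.1 g/mol = 56,990 g.
(b) Rise: 56,990 g / 786,000 L × 1000 = 72.51 mg/L.

(a) 6.62 kg; (b) 72.5 ppm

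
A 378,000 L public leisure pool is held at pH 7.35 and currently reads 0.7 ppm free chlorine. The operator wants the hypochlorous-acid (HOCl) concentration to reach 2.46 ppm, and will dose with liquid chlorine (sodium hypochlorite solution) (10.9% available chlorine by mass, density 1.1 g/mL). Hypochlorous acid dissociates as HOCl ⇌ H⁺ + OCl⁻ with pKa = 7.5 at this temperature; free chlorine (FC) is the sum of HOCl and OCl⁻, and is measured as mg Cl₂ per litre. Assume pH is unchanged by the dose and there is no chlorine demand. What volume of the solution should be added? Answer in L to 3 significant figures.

[OCl⁻]/[HOCl] = 10^(pH − pKa) = 10^(7.35 − 7.5) = 0.7079; fraction as HOCl = 1/(1 + 0.7079) = 0.5855.
Free chlorine required for 2.46 ppm HOCl: 2.46 / 0.5855 = 4.202 ppm.
FC to add: 4.202 − 0.7 = 3.502 mg/L as Cl₂.
Cl₂ equivalent: 3.502 mg/L × 378,000 L = 1324 g.
Product at 10.9% available Cl: 1324 / 0.109 = 12,140 g.
Volume: 12,140 g ÷ 1.1 g/mL = 11,040 mL.

11.0 L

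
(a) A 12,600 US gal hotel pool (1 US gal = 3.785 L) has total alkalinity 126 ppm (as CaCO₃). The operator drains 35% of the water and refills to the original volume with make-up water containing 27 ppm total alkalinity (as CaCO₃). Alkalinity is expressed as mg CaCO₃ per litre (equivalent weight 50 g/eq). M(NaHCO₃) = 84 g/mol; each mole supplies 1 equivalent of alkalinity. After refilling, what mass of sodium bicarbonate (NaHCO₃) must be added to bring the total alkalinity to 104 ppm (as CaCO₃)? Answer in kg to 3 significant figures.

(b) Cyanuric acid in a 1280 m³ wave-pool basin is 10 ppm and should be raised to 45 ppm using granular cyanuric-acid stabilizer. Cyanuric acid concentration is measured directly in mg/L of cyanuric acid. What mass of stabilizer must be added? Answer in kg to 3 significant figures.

(a) Volume: 12,600 US gal × 3.785 L/gal = 47,691 L.
(a) After draining 35% and refilling: 126 × 0.65 + 27 × 0.35 = 91.35 ppm.
(a) Deficit to target: 104 − 91.35 = 12.65 mg/L.
(a) As CaCO₃: 12.65 mg/L × 47,691 L = 603.3 g; ÷ 50 g/eq ÷ 1 = 12.07 mol NaHCO₃.
(a) Mass: 12.07 × 84 = 1014 g.

(b) Volume: 1280 m³ = 1,280,000 L.
(b) CYA to add: (45 − 10) = 35 mg/L × 1,280,000 L = 44,800 g cyanuric acid.

(a) 1.01 kg; (b) 44.8 kg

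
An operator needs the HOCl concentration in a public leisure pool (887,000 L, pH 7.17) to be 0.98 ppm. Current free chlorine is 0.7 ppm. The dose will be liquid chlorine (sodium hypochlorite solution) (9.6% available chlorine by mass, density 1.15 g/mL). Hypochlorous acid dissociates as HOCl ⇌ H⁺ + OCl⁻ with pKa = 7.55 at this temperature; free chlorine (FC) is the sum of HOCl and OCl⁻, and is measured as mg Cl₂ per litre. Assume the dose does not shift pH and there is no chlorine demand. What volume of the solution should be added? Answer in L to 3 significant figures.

[OCl⁻]/[HOCl] = 10^(pH − pKa) = 10^(7.17 − 7.55) = 0.4169; fraction as HOCl = 1/(1 + 0.4169) = 0.7058.
Free chlorine required for 0.98 ppm HOCl: 0.98 / 0.7058 = 1.389 ppm.
FC to add: 1.389 − 0.7 = 0.6885 mg/L as Cl₂.
Cl₂ equivalent: 0.6885 mg/L × 887,000 L = 610.7 g.
Product at 9.6% available Cl: 610.7 / 0.096 = 6362 g.
Volume: 6362 g ÷ 1.15 g/mL = 5532 mL.

5.53 L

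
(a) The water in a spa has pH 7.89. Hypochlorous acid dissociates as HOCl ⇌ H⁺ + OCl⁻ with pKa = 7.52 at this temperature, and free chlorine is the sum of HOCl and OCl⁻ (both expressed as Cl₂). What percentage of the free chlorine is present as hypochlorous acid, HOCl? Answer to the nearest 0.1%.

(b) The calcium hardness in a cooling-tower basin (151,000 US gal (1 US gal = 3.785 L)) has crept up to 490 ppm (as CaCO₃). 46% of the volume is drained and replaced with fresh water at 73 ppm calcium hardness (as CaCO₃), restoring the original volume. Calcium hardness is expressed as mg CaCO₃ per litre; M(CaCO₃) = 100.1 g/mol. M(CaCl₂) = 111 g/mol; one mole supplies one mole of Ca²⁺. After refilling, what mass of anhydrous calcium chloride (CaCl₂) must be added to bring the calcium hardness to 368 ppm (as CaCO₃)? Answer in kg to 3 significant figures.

(a) [OCl⁻]/[HOCl] = 10^(pH − pKa) = 10^(7.89 − 7.52) = 10^0.37 = 2.344.
(a) Fraction as HOCl = 1 / (1 + 2.344) = 0.299.

(b) Volume: 151,000 US gal × 3.785 L/gal = 571,535 L.
(b) After draining 46% and refilling: 490 × 0.54 + 73 × 0.46 = 298.18 ppm.
(b) Deficit to target: 368 − 298.18 = 69.82 mg/L.
(b) As CaCO₃: 69.82 mg/L × 571,535 L = 39,900 g; ÷ 100.1 = 398.6 mol Ca²⁺.
(b) Mass: 398.6 × 111 = 44,250 g.

(a) 29.9%; (b) 44.2 kg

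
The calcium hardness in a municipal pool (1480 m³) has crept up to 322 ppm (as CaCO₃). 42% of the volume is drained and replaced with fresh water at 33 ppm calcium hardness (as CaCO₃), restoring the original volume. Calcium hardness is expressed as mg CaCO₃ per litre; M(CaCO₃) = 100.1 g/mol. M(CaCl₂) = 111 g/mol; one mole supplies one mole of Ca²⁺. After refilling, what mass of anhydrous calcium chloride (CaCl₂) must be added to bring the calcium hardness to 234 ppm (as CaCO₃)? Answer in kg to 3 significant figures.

54.8 kg

Volume: 1480 m³ = 1,480,000 L.
After draining 42% and refilling: 322 × 0.58 + 33 × 0.42 = 200.62 ppm.
Deficit to target: 234 − 200.62 = 33.38 mg/L.
As CaCO₃: 33.38 mg/L × 1,480,000 L = 49,400 g; ÷ 100.1 = 493.5 mol Ca²⁺.
Mass: 493.5 × 111 = 54,780 g.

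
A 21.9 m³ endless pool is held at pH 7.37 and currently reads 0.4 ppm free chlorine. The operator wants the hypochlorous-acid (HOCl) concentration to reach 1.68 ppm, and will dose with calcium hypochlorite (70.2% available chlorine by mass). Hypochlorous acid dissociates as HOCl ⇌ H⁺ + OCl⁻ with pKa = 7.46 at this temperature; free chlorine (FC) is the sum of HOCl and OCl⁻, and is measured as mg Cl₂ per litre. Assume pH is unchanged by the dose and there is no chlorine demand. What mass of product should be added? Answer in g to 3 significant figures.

Volume: 21.9 m³ = 21,900 L.
[OCl⁻]/[HOCl] = 10^(pH − pKa) = 10^(7.37 − 7.46) = 0.8128; fraction as HOCl = 1/(1 + 0.8128) = 0.5516.
Free chlorine required for 1.68 ppm HOCl: 1.68 / 0.5516 = 3.046 ppm.
FC to add: 3.046 − 0.4 = 2.646 mg/L as Cl₂.
Cl₂ equivalent: 2.646 mg/L × 21,900 L = 57.94 g.
Product at 70.2% available Cl: 57.94 / 0.702 = 82.53 g.

82.5 g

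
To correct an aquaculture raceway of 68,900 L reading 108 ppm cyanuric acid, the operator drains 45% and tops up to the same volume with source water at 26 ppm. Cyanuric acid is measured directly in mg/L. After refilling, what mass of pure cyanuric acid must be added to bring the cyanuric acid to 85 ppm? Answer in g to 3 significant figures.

958 g

After draining 45% and refilling: 108 × 0.55 + 26 × 0.45 = 71.1 ppm.
Deficit to target: 85 − 71.1 = 13.9 mg/L.
Mass: 13.9 mg/L × 68,900 L = 957.7 g cyanuric acid.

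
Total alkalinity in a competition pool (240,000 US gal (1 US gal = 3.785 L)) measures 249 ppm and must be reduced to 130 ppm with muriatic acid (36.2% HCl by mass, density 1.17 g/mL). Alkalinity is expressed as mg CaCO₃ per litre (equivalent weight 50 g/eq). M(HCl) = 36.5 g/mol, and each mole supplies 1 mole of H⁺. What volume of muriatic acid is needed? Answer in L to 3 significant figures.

186 L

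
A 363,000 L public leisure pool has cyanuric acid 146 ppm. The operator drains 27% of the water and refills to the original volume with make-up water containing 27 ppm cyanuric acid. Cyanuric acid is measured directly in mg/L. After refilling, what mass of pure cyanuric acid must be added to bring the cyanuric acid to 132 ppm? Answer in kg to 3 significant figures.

6.58 kg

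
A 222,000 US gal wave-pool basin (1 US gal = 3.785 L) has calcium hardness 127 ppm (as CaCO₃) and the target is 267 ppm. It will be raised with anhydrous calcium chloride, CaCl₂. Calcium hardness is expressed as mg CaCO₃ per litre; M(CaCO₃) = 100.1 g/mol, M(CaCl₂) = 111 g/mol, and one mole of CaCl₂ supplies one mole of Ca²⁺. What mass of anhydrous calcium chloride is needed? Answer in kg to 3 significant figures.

Volume: 222,000 US gal × 3.785 L/gal = 840,270 L.
Hardness to add: (267 − 127) = 140 mg/L as CaCO₃ × 840,270 L = 117,600 g as CaCO₃.
Moles of Ca²⁺ (1 mol Ca²⁺ ≡ 1 mol CaCO₃): 117,600 / 100.1 g/mol = 1175 mol.
Mass of CaCl₂: 1175 × 111 = 130,400 g.

130 kg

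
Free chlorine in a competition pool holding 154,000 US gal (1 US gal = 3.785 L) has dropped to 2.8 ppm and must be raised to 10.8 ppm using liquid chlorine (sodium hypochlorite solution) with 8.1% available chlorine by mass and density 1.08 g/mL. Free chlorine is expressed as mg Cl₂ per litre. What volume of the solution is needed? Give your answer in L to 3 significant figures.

Volume: 154,000 US gal × 3.785 L/gal = 582,890 L.
Chlorine deficit: 10.8 − 2.8 = 8 ppm = 8 mg/L as Cl₂.
Cl₂ equivalent needed: 8 mg/L × 582,890 L = 4,663,000 mg = 4663 g.
Product at 8.1% available chlorine: 4663 / 0.081 = 57,570 g.
Volume at density 1.08 g/mL: 57,570 g ÷ 1.08 g/mL = 53,300 mL.

53.3 L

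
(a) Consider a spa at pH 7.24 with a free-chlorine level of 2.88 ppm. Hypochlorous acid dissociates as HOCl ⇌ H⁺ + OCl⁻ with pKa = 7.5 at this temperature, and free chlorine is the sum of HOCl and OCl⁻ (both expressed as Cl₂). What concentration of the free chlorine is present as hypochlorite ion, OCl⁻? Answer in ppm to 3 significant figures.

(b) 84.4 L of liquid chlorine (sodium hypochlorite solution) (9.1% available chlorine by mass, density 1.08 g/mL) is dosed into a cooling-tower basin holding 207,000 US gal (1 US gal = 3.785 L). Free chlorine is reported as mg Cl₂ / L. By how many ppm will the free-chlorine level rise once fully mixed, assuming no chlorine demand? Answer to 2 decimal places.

(a) 1.02 ppm; (b) 10.59 ppm

(a) [OCl⁻]/[HOCl] = 10^(pH − pKa) = 10^(7.24 − 7.5) = 10^-0.26 = 0.5495.
(a) Fraction as HOCl = 1 / (1 + 0.5495) = 0.6454.
(a) OCl⁻ = (1 − 0.6454) × 2.88 ppm = 1.021 ppm.

(b) Volume: 207,000 US gal × 3.785 L/gal = 783,495 L.
(b) Mass of solution: 84.4 L × 1000 mL/L × 1.08 g/mL = 91,150 g.
(b) Available chlorine delivered: 91,150 g × 0.091 = 8295 g as Cl₂.
(b) Concentration rise: 8295 g / 783,495 L = 10.59 mg/L = 10.59 ppm.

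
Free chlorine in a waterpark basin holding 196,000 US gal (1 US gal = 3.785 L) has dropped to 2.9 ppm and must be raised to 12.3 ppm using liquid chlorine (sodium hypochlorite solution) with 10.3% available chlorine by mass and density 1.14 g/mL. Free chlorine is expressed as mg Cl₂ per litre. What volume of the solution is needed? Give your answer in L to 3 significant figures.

Volume: 196,000 US gal × 3.785 L/gal = 741,860 L.
Chlorine deficit: 12.3 − 2.9 = 9.4 ppm = 9.4 mg/L as Cl₂.
Cl₂ equivalent needed: 9.4 mg/L × 741,860 L = 6,973,000 mg = 6973 g.
Product at 10.3% available chlorine: 6973 / 0.103 = 67,700 g.
Volume at density 1.14 g/mL: 67,700 g ÷ 1.14 g/mL = 59,390 mL.

59.4 L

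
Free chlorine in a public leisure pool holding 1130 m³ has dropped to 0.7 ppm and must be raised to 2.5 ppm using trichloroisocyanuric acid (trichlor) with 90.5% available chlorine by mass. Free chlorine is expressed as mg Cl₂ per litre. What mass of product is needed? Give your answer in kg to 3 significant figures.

2.25 kg

Volume: 1130 m³ = 1,130,000 L.
Chlorine deficit: 2.5 − 0.7 = 1.8 ppm = 1.8 mg/L as Cl₂.
Cl₂ equivalent needed: 1.8 mg/L × 1,130,000 L = 2,034,000 mg = 2034 g.
Product at 90.5% available chlorine: 2034 / 0.905 = 2248 g.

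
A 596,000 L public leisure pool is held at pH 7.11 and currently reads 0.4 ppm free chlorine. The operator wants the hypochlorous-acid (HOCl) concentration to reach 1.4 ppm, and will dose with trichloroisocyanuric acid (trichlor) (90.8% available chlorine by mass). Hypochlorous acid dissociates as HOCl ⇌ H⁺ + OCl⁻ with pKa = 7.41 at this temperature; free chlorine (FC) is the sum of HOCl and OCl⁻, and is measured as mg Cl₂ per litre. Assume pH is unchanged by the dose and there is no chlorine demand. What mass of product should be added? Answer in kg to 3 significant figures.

1.12 kg

[OCl⁻]/[HOCl] = 10^(pH − pKa) = 10^(7.11 − 7.41) = 0.5012; fraction as HOCl = 1/(1 + 0.5012) = 0.6661.
Free chlorine required for 1.4 ppm HOCl: 1.4 / 0.6661 = 2.102 ppm.
FC to add: 2.102 − 0.4 = 1.702 mg/L as Cl₂.
Cl₂ equivalent: 1.702 mg/L × 596,000 L = 1014 g.
Product at 90.8% available Cl: 1014 / 0.908 = 1117 g.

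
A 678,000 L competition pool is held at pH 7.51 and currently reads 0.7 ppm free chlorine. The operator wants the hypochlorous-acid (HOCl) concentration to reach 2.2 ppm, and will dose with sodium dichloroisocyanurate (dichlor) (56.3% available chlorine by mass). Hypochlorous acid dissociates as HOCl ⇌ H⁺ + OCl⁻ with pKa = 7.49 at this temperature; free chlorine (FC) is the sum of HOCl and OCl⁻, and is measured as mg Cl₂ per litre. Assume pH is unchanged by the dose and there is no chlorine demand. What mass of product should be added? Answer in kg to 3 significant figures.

4.58 kg

[OCl⁻]/[HOCl] = 10^(pH − pKa) = 10^(7.51 − 7.49) = 1.047; fraction as HOCl = 1/(1 + 1.047) = 0.4885.
Free chlorine required for 2.2 ppm HOCl: 2.2 / 0.4885 = 4.504 ppm.
FC to add: 4.504 − 0.7 = 3.804 mg/L as Cl₂.
Cl₂ equivalent: 3.804 mg/L × 678,000 L = 2579 g.
Product at 56.3% available Cl: 2579 / 0.563 = 4581 g.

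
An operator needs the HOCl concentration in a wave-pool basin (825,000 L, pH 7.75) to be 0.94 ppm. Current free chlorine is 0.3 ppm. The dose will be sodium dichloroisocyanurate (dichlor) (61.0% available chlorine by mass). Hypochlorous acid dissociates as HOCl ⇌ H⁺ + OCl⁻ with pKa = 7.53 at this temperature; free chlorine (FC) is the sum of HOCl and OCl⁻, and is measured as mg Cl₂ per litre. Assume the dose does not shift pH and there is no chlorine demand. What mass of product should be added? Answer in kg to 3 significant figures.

[OCl⁻]/[HOCl] = 10^(pH − pKa) = 10^(7.75 − 7.53) = 1.66; fraction as HOCl = 1/(1 + 1.66) = 0.376.
Free chlorine required for 0.94 ppm HOCl: 0.94 / 0.376 = 2.5 ppm.
FC to add: 2.5 − 0.3 = 2.2 mg/L as Cl₂.
Cl₂ equivalent: 2.2 mg/L × 825,000 L = 1815 g.
Product at 61.0% available Cl: 1815 / 0.61 = 2975 g.

2.98 kg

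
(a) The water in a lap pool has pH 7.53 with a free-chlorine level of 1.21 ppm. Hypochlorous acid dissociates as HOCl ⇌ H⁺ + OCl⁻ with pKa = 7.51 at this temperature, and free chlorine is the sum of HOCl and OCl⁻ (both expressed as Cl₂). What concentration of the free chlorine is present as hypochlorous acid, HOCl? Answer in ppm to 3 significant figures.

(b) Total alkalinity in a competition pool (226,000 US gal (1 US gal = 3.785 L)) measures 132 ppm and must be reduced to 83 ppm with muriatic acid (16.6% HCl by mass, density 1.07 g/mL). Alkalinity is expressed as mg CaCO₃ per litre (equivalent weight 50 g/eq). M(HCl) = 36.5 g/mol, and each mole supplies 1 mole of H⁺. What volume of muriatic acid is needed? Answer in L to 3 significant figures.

(a) [OCl⁻]/[HOCl] = 10^(pH − pKa) = 10^(7.53 − 7.51) = 10^0.02 = 1.047.
(a) Fraction as HOCl = 1 / (1 + 1.047) = 0.4885.
(a) HOCl = 0.4885 × 1.21 ppm = 0.5911 ppm.

(b) Volume: 226,000 US gal × 3.785 L/gal = 855,410 L.
(b) Alkalinity to neutralize: (132 − 83) = 49 mg/L as CaCO₃ × 855,410 L = 41,920 g as CaCO₃.
(b) Equivalents of H⁺ required: 41,920 ÷ 50 g/eq = 838.3 eq = 838.3 mol HCl.
(b) Mass of HCl: 838.3 × 36.5 = 30,600 g.
(b) Mass of 16.6% solution: 30,600 / 0.166 = 184,300 g.
(b) Volume: 184,300 g ÷ 1.07 g/mL = 172,300 mL.

(a) 0.591 ppm; (b) 172 L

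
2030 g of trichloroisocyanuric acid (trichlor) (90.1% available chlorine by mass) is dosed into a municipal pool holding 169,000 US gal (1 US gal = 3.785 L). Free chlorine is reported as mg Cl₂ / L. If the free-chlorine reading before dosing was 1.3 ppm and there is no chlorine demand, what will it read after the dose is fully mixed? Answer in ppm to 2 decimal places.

4.16 ppm

Volume: 169,000 US gal × 3.785 L/gal = 639,665 L.
Available chlorine delivered: 2030 g × 0.901 = 1829 g as Cl₂.
Concentration rise: 1829 g / 639,665 L = 2.859 mg/L = 2.86 ppm.
Final FC: 1.3 + 2.86 = 4.16 ppm.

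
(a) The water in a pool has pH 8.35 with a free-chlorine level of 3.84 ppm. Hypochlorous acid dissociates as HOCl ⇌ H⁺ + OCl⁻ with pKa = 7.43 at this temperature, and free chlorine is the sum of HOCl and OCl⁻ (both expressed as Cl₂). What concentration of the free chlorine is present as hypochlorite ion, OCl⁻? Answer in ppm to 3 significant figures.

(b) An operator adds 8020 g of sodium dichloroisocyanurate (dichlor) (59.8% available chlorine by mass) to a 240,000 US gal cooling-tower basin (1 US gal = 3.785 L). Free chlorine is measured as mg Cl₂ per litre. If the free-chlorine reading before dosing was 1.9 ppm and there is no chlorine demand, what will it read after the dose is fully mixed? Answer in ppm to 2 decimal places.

(a) 3.43 ppm; (b) 7.18 ppm

(a) [OCl⁻]/[HOCl] = 10^(pH − pKa) = 10^(8.35 − 7.43) = 10^0.92 = 8.318.
(a) Fraction as HOCl = 1 / (1 + 8.318) = 0.1073.
(a) OCl⁻ = (1 − 0.1073) × 3.84 ppm = 3.428 ppm.

(b) Volume: 240,000 US gal × 3.785 L/gal = 908,400 L.
(b) Available chlorine delivered: 8020 g × 0.598 = 4796 g as Cl₂.
(b) Concentration rise: 4796 g / 908,400 L = 5.28 mg/L = 5.28 ppm.
(b) Final FC: 1.9 + 5.28 = 7.18 ppm.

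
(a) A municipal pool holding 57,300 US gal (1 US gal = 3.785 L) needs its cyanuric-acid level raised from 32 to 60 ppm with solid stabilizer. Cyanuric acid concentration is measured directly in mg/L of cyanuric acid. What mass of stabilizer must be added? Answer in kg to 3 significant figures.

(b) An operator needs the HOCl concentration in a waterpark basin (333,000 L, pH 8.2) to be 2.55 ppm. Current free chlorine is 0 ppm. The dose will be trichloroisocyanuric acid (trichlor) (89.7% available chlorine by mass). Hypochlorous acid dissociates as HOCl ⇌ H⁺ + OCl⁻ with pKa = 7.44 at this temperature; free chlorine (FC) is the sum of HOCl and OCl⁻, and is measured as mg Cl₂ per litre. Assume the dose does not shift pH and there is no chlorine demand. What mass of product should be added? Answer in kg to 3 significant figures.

(a) Volume: 57,300 US gal × 3.785 L/gal = 216,880 L.
(a) CYA to add: (60 − 32) = 28 mg/L × 216,880 L = 6073 g cyanuric acid.

(b) [OCl⁻]/[HOCl] = 10^(pH − pKa) = 10^(8.2 − 7.44) = 5.754; fraction as HOCl = 1/(1 + 5.754) = 0.1481.
(b) Free chlorine required for 2.55 ppm HOCl: 2.55 / 0.1481 = 17.22 ppm.
(b) FC to add: 17.22 − 0 = 17.22 mg/L as Cl₂.
(b) Cl₂ equivalent: 17.22 mg/L × 333,000 L = 5735 g.
(b) Product at 89.7% available Cl: 5735 / 0.897 = 6394 g.

(a) 6.07 kg; (b) 6.39 kg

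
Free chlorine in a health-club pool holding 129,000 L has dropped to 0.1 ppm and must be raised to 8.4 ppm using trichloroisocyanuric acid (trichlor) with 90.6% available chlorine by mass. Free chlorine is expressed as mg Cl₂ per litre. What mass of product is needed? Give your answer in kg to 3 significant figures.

1.18 kg

Chlorine deficit: 8.4 − 0.1 = 8.3 ppm = 8.3 mg/L as Cl₂.
Cl₂ equivalent needed: 8.3 mg/L × 129,000 L = 1,071,000 mg = 1071 g.
Product at 90.6% available chlorine: 1071 / 0.906 = 1182 g.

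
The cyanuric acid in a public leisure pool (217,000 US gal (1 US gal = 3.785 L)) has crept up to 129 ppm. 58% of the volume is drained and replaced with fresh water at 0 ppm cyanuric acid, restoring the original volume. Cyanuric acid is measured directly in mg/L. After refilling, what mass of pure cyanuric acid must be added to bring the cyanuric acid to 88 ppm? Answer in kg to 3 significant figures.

Volume: 217,000 US gal × 3.785 L/gal = 821,345 L.
After draining 58% and refilling: 129 × 0.42 + 0 × 0.58 = 54.18 ppm.
Deficit to target: 88 − 54.18 = 33.82 mg/L.
Mass: 33.82 mg/L × 821,345 L = 27,780 g cyanuric acid.

27.8 kg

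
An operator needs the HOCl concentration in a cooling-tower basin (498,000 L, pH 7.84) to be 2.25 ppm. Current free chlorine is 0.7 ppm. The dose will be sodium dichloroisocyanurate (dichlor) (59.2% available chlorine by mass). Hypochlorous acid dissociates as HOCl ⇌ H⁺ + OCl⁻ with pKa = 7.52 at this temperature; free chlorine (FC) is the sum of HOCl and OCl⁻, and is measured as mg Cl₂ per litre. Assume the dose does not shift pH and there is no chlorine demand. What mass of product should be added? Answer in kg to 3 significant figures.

[OCl⁻]/[HOCl] = 10^(pH − pKa) = 10^(7.84 − 7.52) = 2.089; fraction as HOCl = 1/(1 + 2.089) = 0.3237.
Free chlorine required for 2.25 ppm HOCl: 2.25 / 0.3237 = 6.951 ppm.
FC to add: 6.951 − 0.7 = 6.251 mg/L as Cl₂.
Cl₂ equivalent: 6.251 mg/L × 498,000 L = 3113 g.
Product at 59.2% available Cl: 3113 / 0.592 = 5258 g.

5.26 kg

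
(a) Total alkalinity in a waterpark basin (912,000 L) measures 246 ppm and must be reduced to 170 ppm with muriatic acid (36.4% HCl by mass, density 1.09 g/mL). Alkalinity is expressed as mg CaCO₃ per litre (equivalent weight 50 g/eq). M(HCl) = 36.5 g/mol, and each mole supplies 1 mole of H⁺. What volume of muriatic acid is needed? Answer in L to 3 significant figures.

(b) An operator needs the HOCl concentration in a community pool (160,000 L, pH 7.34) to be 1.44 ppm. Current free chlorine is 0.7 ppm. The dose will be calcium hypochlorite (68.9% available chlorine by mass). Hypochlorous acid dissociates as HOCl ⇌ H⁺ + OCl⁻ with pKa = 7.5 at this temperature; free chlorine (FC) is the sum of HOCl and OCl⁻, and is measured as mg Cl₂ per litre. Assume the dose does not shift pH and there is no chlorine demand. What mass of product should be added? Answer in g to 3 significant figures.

(a) 128 L; (b) 403 g

(a) Alkalinity to neutralize: (246 − 170) = 76 mg/L as CaCO₃ × 912,000 L = 69,310 g as CaCO₃.
(a) Equivalents of H⁺ required: 69,310 ÷ 50 g/eq = 1386 eq = 1386 mol HCl.
(a) Mass of HCl: 1386 × 36.5 = 50,600 g.
(a) Mass of 36.4% solution: 50,600 / 0.364 = 139,000 g.
(a) Volume: 139,000 g ÷ 1.09 g/mL = 127,500 mL.

(b) [OCl⁻]/[HOCl] = 10^(pH − pKa) = 10^(7.34 − 7.5) = 0.6918; fraction as HOCl = 1/(1 + 0.6918) = 0.5911.
(b) Free chlorine required for 1.44 ppm HOCl: 1.44 / 0.5911 = 2.436 ppm.
(b) FC to add: 2.436 − 0.7 = 1.736 mg/L as Cl₂.
(b) Cl₂ equivalent: 1.736 mg/L × 160,000 L = 277.8 g.
(b) Product at 68.9% available Cl: 277.8 / 0.689 = 403.2 g.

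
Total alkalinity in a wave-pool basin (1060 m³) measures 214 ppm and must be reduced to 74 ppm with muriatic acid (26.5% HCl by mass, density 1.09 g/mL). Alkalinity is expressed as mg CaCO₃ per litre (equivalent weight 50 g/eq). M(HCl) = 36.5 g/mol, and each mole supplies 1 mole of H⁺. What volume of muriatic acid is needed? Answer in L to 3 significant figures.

Volume: 1060 m³ = 1,060,000 L.
Alkalinity to neutralize: (214 − 74) = 140 mg/L as CaCO₃ × 1,060,000 L = 148,400 g as CaCO₃.
Equivalents of H⁺ required: 148,400 ÷ 50 g/eq = 2968 eq = 2968 mol HCl.
Mass of HCl: 2968 × 36.5 = 108,300 g.
Mass of 26.5% solution: 108,300 / 0.265 = 408,800 g.
Volume: 408,800 g ÷ 1.09 g/mL = 375,000 mL.

375 L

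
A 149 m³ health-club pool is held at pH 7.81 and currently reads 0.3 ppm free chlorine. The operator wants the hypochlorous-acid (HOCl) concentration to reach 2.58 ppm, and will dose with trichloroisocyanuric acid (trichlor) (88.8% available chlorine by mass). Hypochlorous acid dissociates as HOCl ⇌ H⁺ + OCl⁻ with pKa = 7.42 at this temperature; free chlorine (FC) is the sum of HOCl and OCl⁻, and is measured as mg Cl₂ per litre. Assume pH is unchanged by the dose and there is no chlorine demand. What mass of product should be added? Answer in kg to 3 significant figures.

1.45 kg

Volume: 149 m³ = 149,000 L.
[OCl⁻]/[HOCl] = 10^(pH − pKa) = 10^(7.81 − 7.42) = 2.455; fraction as HOCl = 1/(1 + 2.455) = 0.2895.
Free chlorine required for 2.58 ppm HOCl: 2.58 / 0.2895 = 8.913 ppm.
FC to add: 8.913 − 0.3 = 8.613 mg/L as Cl₂.
Cl₂ equivalent: 8.613 mg/L × 149,000 L = 1283 g.
Product at 88.8% available Cl: 1283 / 0.888 = 1445 g.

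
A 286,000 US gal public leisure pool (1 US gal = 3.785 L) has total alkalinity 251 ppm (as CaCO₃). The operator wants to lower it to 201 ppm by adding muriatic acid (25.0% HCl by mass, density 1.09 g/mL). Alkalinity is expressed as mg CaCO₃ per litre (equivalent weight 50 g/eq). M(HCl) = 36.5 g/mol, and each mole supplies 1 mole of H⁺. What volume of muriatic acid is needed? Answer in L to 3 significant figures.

Volume: 286,000 US gal × 3.785 L/gal = 1,082,510 L.
Alkalinity to neutralize: (251 − 201) = 50 mg/L as CaCO₃ × 1,082,510 L = 54,130 g as CaCO₃.
Equivalents of H⁺ required: 54,130 ÷ 50 g/eq = 1083 eq = 1083 mol HCl.
Mass of HCl: 1083 × 36.5 = 39,510 g.
Mass of 25.0% solution: 39,510 / 0.25 = 158,000 g.
Volume: 158,000 g ÷ 1.09 g/mL = 145,000 mL.

145 L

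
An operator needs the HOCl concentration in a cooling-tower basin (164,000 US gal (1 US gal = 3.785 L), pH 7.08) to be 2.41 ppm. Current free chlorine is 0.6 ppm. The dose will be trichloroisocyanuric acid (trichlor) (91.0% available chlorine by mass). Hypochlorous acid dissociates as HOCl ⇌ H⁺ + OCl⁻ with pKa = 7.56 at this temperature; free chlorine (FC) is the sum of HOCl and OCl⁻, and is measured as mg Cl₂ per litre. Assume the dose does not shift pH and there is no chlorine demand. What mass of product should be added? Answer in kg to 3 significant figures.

Volume: 164,000 US gal × 3.785 L/gal = 620,740 L.
[OCl⁻]/[HOCl] = 10^(pH − pKa) = 10^(7.08 − 7.56) = 0.3311; fraction as HOCl = 1/(1 + 0.3311) = 0.7512.
Free chlorine required for 2.41 ppm HOCl: 2.41 / 0.7512 = 3.208 ppm.
FC to add: 3.208 − 0.6 = 2.608 mg/L as Cl₂.
Cl₂ equivalent: 2.608 mg/L × 620,740 L = 1619 g.
Product at 91.0% available Cl: 1619 / 0.91 = 1779 g.

1.78 kg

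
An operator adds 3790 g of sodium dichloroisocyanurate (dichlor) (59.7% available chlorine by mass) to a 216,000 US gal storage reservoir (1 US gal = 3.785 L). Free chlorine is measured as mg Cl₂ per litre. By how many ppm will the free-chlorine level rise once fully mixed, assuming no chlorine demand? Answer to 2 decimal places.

2.77 ppm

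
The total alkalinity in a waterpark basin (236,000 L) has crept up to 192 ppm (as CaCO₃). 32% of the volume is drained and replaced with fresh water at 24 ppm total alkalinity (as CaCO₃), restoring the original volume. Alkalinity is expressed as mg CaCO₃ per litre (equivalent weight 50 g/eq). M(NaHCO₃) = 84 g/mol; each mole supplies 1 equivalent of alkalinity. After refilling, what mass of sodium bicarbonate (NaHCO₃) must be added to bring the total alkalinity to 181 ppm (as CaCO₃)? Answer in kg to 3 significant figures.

17.0 kg

After draining 32% and refilling: 192 × 0.68 + 24 × 0.32 = 138.24 ppm.
Deficit to target: 181 − 138.24 = 42.76 mg/L.
As CaCO₃: 42.76 mg/L × 236,000 L = 10,090 g; ÷ 50 g/eq ÷ 1 = 201.8 mol NaHCO₃.
Mass: 201.8 × 84 = 16,950 g.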